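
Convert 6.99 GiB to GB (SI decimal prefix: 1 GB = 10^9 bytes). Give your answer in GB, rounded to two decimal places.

6.99 GiB = 6.99 × 2^30 bytes = 7,505,455,349.76 bytes
1 GB = 10^9 bytes = 1,000,000,000 bytes
7,505,455,349.76 / 1,000,000,000 = 7.51 GB

7.51 GB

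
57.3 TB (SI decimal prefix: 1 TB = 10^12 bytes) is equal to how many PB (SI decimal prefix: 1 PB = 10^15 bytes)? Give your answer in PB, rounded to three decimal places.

0.057 PB

57.3 TB = 57.3 × 10^12 bytes = 57,300,000,000,000 bytes
1 PB = 1,000,000,000,000,000 bytes
57,300,000,000,000 / 1,000,000,000,000,000 = 0.057 PB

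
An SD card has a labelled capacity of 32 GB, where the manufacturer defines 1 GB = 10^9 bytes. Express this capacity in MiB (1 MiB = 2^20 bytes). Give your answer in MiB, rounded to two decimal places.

32 GB × 1,000,000,000 bytes/GB = 32,000,000,000 bytes
1 MiB = 1,048,576 bytes
32,000,000,000 / 1,048,576 = 30,517.58 MiB

30,517.58 MiB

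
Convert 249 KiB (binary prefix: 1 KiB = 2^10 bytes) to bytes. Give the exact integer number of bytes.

249 × 1,024 = 254,976 bytes  (1 KiB = 2^10 bytes)

254,976 bytes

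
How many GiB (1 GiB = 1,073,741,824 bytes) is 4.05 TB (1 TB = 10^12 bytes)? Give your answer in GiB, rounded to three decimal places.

3,771.856 GiB

4.05 TB = 4.05 × 10^12 bytes = 4,050,000,000,000 bytes
1 GiB = 1,073,741,824 bytes
4,050,000,000,000 / 1,073,741,824 = 3,771.856 GiB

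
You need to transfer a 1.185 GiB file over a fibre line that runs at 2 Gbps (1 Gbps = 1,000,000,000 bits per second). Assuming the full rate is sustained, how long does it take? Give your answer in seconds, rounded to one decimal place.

1.185 GiB = 1,272,384,061.44 bytes = 10,179,072,491.52 bits
2 Gbps = 2,000,000,000 bits/s
time = 10,179,072,491.52 / 2,000,000,000 = 5.1 s

5.1 seconds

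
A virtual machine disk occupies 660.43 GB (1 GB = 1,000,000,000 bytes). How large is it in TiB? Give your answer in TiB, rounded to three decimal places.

0.601 TiB

660.43 GB × 1,000,000,000 bytes/GB = 660,430,000,000 bytes
1 TiB = 2^40 bytes = 1,099,511,627,776 bytes
660,430,000,000 / 1,099,511,627,776 = 0.601 TiB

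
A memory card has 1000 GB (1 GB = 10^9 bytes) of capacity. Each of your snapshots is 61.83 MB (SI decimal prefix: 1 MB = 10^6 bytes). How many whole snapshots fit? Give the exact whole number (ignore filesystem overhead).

16,173

Capacity: 1000 GB = 1,000,000,000,000 bytes
Per item: 61.83 MB = 61,830,000 bytes
⌊1,000,000,000,000 / 61,830,000⌋ = 16,173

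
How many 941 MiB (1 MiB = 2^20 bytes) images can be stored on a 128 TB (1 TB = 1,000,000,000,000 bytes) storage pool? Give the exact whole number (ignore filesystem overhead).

Capacity: 128 TB = 128,000,000,000,000 bytes
Per item: 941 MiB = 986,710,016 bytes
⌊128,000,000,000,000 / 986,710,016⌋ = 129,724

129,724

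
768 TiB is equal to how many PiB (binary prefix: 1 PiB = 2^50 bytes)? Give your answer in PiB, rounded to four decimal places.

768 TiB = 768 × 2^40 bytes = 844,424,930,131,968 bytes
1 PiB = 2^50 bytes = 1,125,899,906,842,624 bytes
844,424,930,131,968 / 1,125,899,906,842,624 = 0.7500 PiB

0.7500 PiB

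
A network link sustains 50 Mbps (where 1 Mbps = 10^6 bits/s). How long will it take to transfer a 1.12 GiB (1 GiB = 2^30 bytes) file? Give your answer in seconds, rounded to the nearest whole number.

1.12 GiB = 1,202,590,842.88 bytes = 9,620,726,743.04 bits
50 Mbps = 50,000,000 bits/s
time = 9,620,726,743.04 / 50,000,000 = 192 s

192 seconds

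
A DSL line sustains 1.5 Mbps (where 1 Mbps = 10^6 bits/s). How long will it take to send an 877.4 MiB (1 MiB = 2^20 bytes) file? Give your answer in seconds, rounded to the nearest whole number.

4,907 seconds

877.4 MiB = 920,020,582.4 bytes = 7,360,164,659.2 bits
1.5 Mbps = 1,500,000 bits/s
time = 7,360,164,659.2 / 1,500,000 = 4,907 s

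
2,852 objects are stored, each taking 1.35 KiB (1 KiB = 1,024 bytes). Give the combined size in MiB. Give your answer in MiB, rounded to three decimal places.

3.760 MiB

Total = 2,852 × 1.35 KiB = 3850.2 KiB
= 3850.2 × 1,024 bytes = 3,942,604.8 bytes
1 MiB = 1,048,576 bytes
3,942,604.8 / 1,048,576 = 3.760 MiB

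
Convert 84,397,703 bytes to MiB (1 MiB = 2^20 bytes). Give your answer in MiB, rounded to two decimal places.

84,397,703 bytes given.
1 MiB = 2^20 bytes = 1,048,576 bytes
84,397,703 / 1,048,576 = 80.49 MiB

80.49 MiB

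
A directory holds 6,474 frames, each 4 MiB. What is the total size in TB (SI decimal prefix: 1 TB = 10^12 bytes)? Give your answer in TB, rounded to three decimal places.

Total = 6,474 × 4 MiB = 25,896 MiB
= 25,896 × 1,048,576 bytes = 27,153,924,096 bytes
1 TB = 1,000,000,000,000 bytes
27,153,924,096 / 1,000,000,000,000 = 0.027 TB

0.027 TB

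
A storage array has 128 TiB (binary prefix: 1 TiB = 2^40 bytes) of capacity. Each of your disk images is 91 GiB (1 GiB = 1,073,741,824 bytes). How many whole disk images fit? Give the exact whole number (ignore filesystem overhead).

1,440

Capacity: 128 TiB = 140,737,488,355,328 bytes
Per item: 91 GiB = 97,710,505,984 bytes
⌊140,737,488,355,328 / 97,710,505,984⌋ = 1,440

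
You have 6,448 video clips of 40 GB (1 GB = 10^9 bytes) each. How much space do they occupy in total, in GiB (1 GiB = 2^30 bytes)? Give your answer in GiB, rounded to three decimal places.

Total = 6,448 × 40 GB = 257,920 GB
= 257,920 × 1,000,000,000 bytes = 257,920,000,000,000 bytes
1 GiB = 1,073,741,824 bytes
257,920,000,000,000 / 1,073,741,824 = 240,206.718 GiB

240,206.718 GiB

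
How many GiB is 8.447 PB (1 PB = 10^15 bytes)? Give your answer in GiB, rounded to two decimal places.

8.447 PB = 8.447 × 10^15 bytes = 8,447,000,000,000,000 bytes
1 GiB = 1,073,741,824 bytes
8,447,000,000,000,000 / 1,073,741,824 = 7,866,881.79 GiB

7,866,881.79 GiB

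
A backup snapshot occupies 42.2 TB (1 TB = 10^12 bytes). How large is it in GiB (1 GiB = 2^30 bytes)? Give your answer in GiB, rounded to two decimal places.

39,301.81 GiB

42.2 TB × 1,000,000,000,000 bytes/TB = 42,200,000,000,000 bytes
1 GiB = 1,073,741,824 bytes
42,200,000,000,000 / 1,073,741,824 = 39,301.81 GiB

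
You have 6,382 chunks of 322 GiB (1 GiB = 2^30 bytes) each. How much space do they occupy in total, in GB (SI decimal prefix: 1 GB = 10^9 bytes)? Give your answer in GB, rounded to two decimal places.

Total = 6,382 × 322 GiB = 2,055,004 GiB
= 2,055,004 × 1,073,741,824 bytes = 2,206,543,743,287,296 bytes
1 GB = 1,000,000,000 bytes
2,206,543,743,287,296 / 1,000,000,000 = 2,206,543.74 GB

2,206,543.74 GB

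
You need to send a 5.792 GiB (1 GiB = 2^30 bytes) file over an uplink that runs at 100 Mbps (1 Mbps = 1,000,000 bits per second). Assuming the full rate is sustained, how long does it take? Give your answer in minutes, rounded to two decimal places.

5.792 GiB = 6,219,112,644.608 bytes = 49,752,901,156.864 bits
100 Mbps = 100,000,000 bits/s
time = 49,752,901,156.864 / 100,000,000 = 497.529 s
497.529 s / 60 = 8.29 minutes

8.29 minutes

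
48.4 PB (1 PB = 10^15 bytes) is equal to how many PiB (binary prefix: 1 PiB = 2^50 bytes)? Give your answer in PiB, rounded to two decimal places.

48.4 PB = 48.4 × 10^15 bytes = 48,400,000,000,000,000 bytes
1 PiB = 2^50 bytes = 1,125,899,906,842,624 bytes
48,400,000,000,000,000 / 1,125,899,906,842,624 = 42.99 PiB

42.99 PiB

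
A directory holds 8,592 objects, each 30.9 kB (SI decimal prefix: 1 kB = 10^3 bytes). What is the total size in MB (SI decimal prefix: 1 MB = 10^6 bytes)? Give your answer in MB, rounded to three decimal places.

Total = 8,592 × 30.9 kB = 265492.8 kB
= 265492.8 × 1,000 bytes = 265,492,800 bytes
1 MB = 1,000,000 bytes
265,492,800 / 1,000,000 = 265.493 MB

265.493 MB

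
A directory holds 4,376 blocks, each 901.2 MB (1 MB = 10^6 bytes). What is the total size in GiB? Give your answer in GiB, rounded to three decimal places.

3,672.811 GiB

Total = 4,376 × 901.2 MB = 3943651.2 MB
= 3943651.2 × 1,000,000 bytes = 3,943,651,200,000 bytes
1 GiB = 1,073,741,824 bytes
3,943,651,200,000 / 1,073,741,824 = 3,672.811 GiB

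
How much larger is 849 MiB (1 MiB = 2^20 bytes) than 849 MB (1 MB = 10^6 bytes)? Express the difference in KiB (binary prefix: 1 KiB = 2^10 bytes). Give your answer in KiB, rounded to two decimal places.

849 MiB = 849 × 1,048,576 = 890,241,024 bytes
849 MB = 849 × 1,000,000 = 849,000,000 bytes
difference = 41,241,024 bytes
41,241,024 / 1,024 = 40,274.44 KiB

40,274.44 KiB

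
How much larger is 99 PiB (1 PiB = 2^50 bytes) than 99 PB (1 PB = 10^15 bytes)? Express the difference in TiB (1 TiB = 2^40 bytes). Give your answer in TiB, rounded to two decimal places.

11,336.02 TiB

99 PiB = 99 × 1,125,899,906,842,624 = 111,464,090,777,419,776 bytes
99 PB = 99 × 1,000,000,000,000,000 = 99,000,000,000,000,000 bytes
difference = 12,464,090,777,419,776 bytes
12,464,090,777,419,776 / 1,099,511,627,776 = 11,336.02 TiB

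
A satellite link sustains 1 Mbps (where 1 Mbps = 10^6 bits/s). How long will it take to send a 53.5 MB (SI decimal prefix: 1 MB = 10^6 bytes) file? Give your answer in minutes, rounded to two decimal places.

53.5 MB = 53,500,000 bytes = 428,000,000 bits
1 Mbps = 1,000,000 bits/s
time = 428,000,000 / 1,000,000 = 428.000 s
428.000 s / 60 = 7.13 minutes

7.13 minutes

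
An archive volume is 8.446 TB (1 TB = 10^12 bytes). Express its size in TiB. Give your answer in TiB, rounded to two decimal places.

7.68 TiB

8.446 TB = 8.446 × 10^12 bytes = 8,446,000,000,000 bytes
1 TiB = 2^40 bytes = 1,099,511,627,776 bytes
8,446,000,000,000 / 1,099,511,627,776 = 7.68 TiB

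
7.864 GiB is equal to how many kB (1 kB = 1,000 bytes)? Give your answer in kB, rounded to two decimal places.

7.864 GiB × 1,073,741,824 bytes/GiB = 8,443,905,703.936 bytes
1 kB = 1,000 bytes
8,443,905,703.936 / 1,000 = 8,443,905.70 kB

8,443,905.70 kB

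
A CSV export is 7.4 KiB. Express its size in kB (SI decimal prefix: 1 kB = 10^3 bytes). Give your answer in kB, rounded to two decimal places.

7.4 KiB = 7.4 × 2^10 bytes = 7,577.6 bytes
1 kB = 10^3 bytes = 1,000 bytes
7,577.6 / 1,000 = 7.58 kB

7.58 kB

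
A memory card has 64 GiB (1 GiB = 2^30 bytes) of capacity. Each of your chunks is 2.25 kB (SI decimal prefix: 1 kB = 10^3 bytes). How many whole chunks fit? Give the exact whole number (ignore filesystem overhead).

30,541,989

Capacity: 64 GiB = 68,719,476,736 bytes
Per item: 2.25 kB = 2,250 bytes
⌊68,719,476,736 / 2,250⌋ = 30,541,989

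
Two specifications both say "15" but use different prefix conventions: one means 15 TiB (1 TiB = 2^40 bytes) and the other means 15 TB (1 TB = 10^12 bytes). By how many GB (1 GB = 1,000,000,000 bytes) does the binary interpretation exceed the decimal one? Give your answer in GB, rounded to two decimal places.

1,492.67 GB

15 TiB = 15 × 1,099,511,627,776 = 16,492,674,416,640 bytes
15 TB = 15 × 1,000,000,000,000 = 15,000,000,000,000 bytes
difference = 1,492,674,416,640 bytes
1,492,674,416,640 / 1,000,000,000 = 1,492.67 GB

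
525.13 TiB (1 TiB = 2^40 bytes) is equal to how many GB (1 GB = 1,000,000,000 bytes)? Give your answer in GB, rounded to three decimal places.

577,386.541 GB

525.13 TiB = 525.13 × 2^40 bytes = 577,386,541,094,010.88 bytes
1 GB = 10^9 bytes = 1,000,000,000 bytes
577,386,541,094,010.88 / 1,000,000,000 = 577,386.541 GB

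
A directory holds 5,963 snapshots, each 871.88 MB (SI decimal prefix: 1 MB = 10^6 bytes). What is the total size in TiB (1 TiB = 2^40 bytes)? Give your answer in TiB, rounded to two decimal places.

4.73 TiB

Total = 5,963 × 871.88 MB = 5199020.44 MB
= 5199020.44 × 1,000,000 bytes = 5,199,020,440,000 bytes
1 TiB = 1,099,511,627,776 bytes
5,199,020,440,000 / 1,099,511,627,776 = 4.73 TiB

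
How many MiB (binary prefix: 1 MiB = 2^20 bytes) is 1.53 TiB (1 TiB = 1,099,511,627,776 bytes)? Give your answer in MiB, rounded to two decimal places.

1,604,321.28 MiB

1.53 TiB × 1,099,511,627,776 bytes/TiB = 1,682,252,790,497.28 bytes
1 MiB = 1,048,576 bytes
1,682,252,790,497.28 / 1,048,576 = 1,604,321.28 MiB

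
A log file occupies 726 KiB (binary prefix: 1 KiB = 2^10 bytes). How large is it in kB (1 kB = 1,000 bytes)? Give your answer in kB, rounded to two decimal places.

726 KiB = 726 × 2^10 bytes = 743,424 bytes
1 kB = 1,000 bytes
743,424 / 1,000 = 743.42 kB

743.42 kB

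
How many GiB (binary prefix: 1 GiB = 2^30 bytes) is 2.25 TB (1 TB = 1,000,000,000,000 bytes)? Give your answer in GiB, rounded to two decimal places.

2,095.48 GiB

2.25 TB × 1,000,000,000,000 bytes/TB = 2,250,000,000,000 bytes
1 GiB = 2^30 bytes = 1,073,741,824 bytes
2,250,000,000,000 / 1,073,741,824 = 2,095.48 GiB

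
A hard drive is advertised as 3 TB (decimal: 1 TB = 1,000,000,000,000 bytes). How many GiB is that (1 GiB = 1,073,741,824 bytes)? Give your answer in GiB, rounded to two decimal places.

3 TB = 3 × 10^12 bytes = 3,000,000,000,000 bytes
1 GiB = 1,073,741,824 bytes
3,000,000,000,000 / 1,073,741,824 = 2,793.97 GiB

2,793.97 GiB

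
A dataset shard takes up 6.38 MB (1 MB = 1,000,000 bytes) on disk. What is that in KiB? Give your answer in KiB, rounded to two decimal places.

6,230.47 KiB

6.38 MB × 1,000,000 bytes/MB = 6,380,000 bytes
1 KiB = 2^10 bytes = 1,024 bytes
6,380,000 / 1,024 = 6,230.47 KiB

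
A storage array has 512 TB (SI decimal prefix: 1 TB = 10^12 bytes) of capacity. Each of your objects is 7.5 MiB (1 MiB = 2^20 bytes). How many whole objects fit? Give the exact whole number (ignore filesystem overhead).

Capacity: 512 TB = 512,000,000,000,000 bytes
Per item: 7.5 MiB = 7,864,320 bytes
⌊512,000,000,000,000 / 7,864,320⌋ = 65,104,166

65,104,166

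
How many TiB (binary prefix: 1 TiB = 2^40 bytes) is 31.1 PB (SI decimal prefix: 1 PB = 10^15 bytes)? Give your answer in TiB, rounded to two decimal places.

28,285.29 TiB

31.1 PB = 31.1 × 10^15 bytes = 31,100,000,000,000,000 bytes
1 TiB = 2^40 bytes = 1,099,511,627,776 bytes
31,100,000,000,000,000 / 1,099,511,627,776 = 28,285.29 TiB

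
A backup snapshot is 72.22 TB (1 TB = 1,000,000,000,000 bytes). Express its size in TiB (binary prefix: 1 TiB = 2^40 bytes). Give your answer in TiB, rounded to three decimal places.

72.22 TB = 72.22 × 10^12 bytes = 72,220,000,000,000 bytes
1 TiB = 1,099,511,627,776 bytes
72,220,000,000,000 / 1,099,511,627,776 = 65.684 TiB

65.684 TiB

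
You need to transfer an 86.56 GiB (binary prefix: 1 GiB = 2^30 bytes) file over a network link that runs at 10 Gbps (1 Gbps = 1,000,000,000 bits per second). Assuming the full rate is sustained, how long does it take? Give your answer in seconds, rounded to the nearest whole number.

86.56 GiB = 92,943,092,285.44 bytes = 743,544,738,283.52 bits
10 Gbps = 10,000,000,000 bits/s
time = 743,544,738,283.52 / 10,000,000,000 = 74 s

74 seconds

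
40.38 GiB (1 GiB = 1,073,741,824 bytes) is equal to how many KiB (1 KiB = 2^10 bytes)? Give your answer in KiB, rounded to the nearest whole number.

42,341,499 KiB

40.38 GiB = 40.38 × 2^30 bytes = 43,357,694,853.12 bytes
1 KiB = 1,024 bytes
43,357,694,853.12 / 1,024 = 42,341,499 KiB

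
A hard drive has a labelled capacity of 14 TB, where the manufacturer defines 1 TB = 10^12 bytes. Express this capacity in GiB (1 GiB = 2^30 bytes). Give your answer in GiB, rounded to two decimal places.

14 TB = 14 × 10^12 bytes = 14,000,000,000,000 bytes
1 GiB = 2^30 bytes = 1,073,741,824 bytes
14,000,000,000,000 / 1,073,741,824 = 13,038.52 GiB

13,038.52 GiB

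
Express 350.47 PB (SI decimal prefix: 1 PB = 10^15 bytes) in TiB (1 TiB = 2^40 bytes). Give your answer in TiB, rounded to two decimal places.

318,750.61 TiB

350.47 PB × 1,000,000,000,000,000 bytes/PB = 350,470,000,000,000,000 bytes
1 TiB = 1,099,511,627,776 bytes
350,470,000,000,000,000 / 1,099,511,627,776 = 318,750.61 TiB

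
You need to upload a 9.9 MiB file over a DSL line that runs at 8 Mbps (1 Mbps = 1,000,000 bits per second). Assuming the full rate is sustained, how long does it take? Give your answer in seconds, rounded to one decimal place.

9.9 MiB = 10,380,902.4 bytes = 83,047,219.2 bits
8 Mbps = 8,000,000 bits/s
time = 83,047,219.2 / 8,000,000 = 10.4 s

10.4 seconds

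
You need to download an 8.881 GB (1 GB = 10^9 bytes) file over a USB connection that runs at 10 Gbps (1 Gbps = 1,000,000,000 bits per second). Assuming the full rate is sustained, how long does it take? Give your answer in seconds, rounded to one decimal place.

7.1 seconds

8.881 GB = 8,881,000,000 bytes = 71,048,000,000 bits
10 Gbps = 10,000,000,000 bits/s
time = 71,048,000,000 / 10,000,000,000 = 7.1 s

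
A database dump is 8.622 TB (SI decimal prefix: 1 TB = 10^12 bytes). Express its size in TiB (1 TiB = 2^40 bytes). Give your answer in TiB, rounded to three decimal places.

8.622 TB = 8.622 × 10^12 bytes = 8,622,000,000,000 bytes
1 TiB = 1,099,511,627,776 bytes
8,622,000,000,000 / 1,099,511,627,776 = 7.842 TiB

7.842 TiB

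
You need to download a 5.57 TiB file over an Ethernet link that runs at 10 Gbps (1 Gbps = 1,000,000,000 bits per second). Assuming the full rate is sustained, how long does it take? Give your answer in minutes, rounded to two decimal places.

81.66 minutes

5.57 TiB = 6,124,279,766,712.32 bytes = 48,994,238,133,698.56 bits
10 Gbps = 10,000,000,000 bits/s
time = 48,994,238,133,698.56 / 10,000,000,000 = 4,899.424 s
4,899.424 s / 60 = 81.66 minutes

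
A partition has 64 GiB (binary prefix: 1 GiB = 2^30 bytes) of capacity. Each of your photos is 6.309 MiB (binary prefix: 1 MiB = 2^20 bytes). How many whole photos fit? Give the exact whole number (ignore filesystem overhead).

Capacity: 64 GiB = 68,719,476,736 bytes
Per item: 6.309 MiB = 6,615,465.984 bytes
⌊68,719,476,736 / 6,615,465.984⌋ = 10,387

10,387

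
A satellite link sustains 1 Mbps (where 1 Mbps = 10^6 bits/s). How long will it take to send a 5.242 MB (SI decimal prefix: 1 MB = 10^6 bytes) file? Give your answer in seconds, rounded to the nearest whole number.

5.242 MB = 5,242,000 bytes = 41,936,000 bits
1 Mbps = 1,000,000 bits/s
time = 41,936,000 / 1,000,000 = 42 s

42 seconds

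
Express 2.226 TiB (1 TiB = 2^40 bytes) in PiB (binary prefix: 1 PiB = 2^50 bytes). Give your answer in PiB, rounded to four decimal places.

2.226 TiB = 2.226 × 2^40 bytes = 2,447,512,883,429.376 bytes
1 PiB = 2^50 bytes = 1,125,899,906,842,624 bytes
2,447,512,883,429.376 / 1,125,899,906,842,624 = 0.0022 PiB

0.0022 PiB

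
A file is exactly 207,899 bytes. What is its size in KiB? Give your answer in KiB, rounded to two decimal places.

203.03 KiB

207,899 bytes given.
1 KiB = 1,024 bytes
207,899 / 1,024 = 203.03 KiB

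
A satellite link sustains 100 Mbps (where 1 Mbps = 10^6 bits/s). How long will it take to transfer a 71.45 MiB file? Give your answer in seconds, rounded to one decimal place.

71.45 MiB = 74,920,755.2 bytes = 599,366,041.6 bits
100 Mbps = 100,000,000 bits/s
time = 599,366,041.6 / 100,000,000 = 6.0 s

6.0 seconds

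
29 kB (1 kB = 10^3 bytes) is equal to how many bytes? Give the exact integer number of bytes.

29 × 1,000 = 29,000 bytes

29,000 bytes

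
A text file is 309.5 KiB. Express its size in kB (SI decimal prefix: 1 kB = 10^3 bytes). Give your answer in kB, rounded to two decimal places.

309.5 KiB × 1,024 bytes/KiB = 316,928 bytes
1 kB = 1,000 bytes
316,928 / 1,000 = 316.93 kB

316.93 kB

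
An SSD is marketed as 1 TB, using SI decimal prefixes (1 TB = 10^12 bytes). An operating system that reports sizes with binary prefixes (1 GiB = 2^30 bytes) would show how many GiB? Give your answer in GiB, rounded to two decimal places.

1 TB = 1 × 10^12 bytes = 1,000,000,000,000 bytes
1 GiB = 1,073,741,824 bytes
1,000,000,000,000 / 1,073,741,824 = 931.32 GiB

931.32 GiB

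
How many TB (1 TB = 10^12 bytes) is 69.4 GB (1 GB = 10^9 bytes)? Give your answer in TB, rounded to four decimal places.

69.4 GB × 1,000,000,000 bytes/GB = 69,400,000,000 bytes
1 TB = 1,000,000,000,000 bytes
69,400,000,000 / 1,000,000,000,000 = 0.0694 TB

0.0694 TB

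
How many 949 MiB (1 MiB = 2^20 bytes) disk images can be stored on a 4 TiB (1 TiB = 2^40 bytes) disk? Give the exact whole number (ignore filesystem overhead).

Capacity: 4 TiB = 4,398,046,511,104 bytes
Per item: 949 MiB = 995,098,624 bytes
⌊4,398,046,511,104 / 995,098,624⌋ = 4,419

4,419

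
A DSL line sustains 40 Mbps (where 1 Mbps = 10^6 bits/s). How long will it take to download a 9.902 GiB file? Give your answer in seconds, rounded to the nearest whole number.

2,126 seconds

9.902 GiB = 10,632,191,541.248 bytes = 85,057,532,329.984 bits
40 Mbps = 40,000,000 bits/s
time = 85,057,532,329.984 / 40,000,000 = 2,126 s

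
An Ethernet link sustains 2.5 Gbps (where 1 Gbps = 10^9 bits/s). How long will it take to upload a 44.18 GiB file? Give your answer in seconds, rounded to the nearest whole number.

152 seconds

44.18 GiB = 47,437,913,784.32 bytes = 379,503,310,274.56 bits
2.5 Gbps = 2,500,000,000 bits/s
time = 379,503,310,274.56 / 2,500,000,000 = 152 s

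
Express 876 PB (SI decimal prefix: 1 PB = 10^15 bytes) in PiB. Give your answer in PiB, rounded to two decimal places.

778.04 PiB

876 PB = 876 × 10^15 bytes = 876,000,000,000,000,000 bytes
1 PiB = 2^50 bytes = 1,125,899,906,842,624 bytes
876,000,000,000,000,000 / 1,125,899,906,842,624 = 778.04 PiB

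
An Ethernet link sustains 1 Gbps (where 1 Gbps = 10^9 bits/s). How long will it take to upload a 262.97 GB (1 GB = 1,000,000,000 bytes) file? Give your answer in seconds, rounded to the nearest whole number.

2,104 seconds

262.97 GB = 262,970,000,000 bytes = 2,103,760,000,000 bits
1 Gbps = 1,000,000,000 bits/s
time = 2,103,760,000,000 / 1,000,000,000 = 2,104 s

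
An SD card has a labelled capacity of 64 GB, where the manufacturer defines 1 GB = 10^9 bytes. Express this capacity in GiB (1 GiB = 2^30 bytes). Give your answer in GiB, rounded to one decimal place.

64 GB × 1,000,000,000 bytes/GB = 64,000,000,000 bytes
1 GiB = 1,073,741,824 bytes
64,000,000,000 / 1,073,741,824 = 59.6 GiB

59.6 GiB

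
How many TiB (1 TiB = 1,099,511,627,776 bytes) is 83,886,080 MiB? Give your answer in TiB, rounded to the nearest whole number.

80 TiB

83,886,080 MiB × 1,048,576 bytes/MiB = 87,960,930,222,080 bytes
1 TiB = 2^40 bytes = 1,099,511,627,776 bytes
87,960,930,222,080 / 1,099,511,627,776 = 80 TiB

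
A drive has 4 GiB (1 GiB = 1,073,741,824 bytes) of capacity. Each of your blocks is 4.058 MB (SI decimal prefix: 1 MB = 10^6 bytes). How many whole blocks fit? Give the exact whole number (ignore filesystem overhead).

1,058

Capacity: 4 GiB = 4,294,967,296 bytes
Per item: 4.058 MB = 4,058,000 bytes
⌊4,294,967,296 / 4,058,000⌋ = 1,058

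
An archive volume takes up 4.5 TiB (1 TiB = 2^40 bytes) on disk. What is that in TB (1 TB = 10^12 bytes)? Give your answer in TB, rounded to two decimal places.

4.95 TB

4.5 TiB = 4.5 × 2^40 bytes = 4,947,802,324,992 bytes
1 TB = 10^12 bytes = 1,000,000,000,000 bytes
4,947,802,324,992 / 1,000,000,000,000 = 4.95 TB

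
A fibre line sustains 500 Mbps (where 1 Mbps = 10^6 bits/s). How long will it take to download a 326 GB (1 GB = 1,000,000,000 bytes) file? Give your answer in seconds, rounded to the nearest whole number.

326 GB = 326,000,000,000 bytes = 2,608,000,000,000 bits
500 Mbps = 500,000,000 bits/s
time = 2,608,000,000,000 / 500,000,000 = 5,216 s

5,216 seconds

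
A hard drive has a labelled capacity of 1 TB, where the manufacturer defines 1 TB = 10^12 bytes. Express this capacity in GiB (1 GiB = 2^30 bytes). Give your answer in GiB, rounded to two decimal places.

931.32 GiB

1 TB = 1 × 10^12 bytes = 1,000,000,000,000 bytes
1 GiB = 1,073,741,824 bytes
1,000,000,000,000 / 1,073,741,824 = 931.32 GiB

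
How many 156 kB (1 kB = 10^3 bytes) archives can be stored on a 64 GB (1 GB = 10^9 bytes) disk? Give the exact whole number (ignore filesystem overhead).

410,256

Capacity: 64 GB = 64,000,000,000 bytes
Per item: 156 kB = 156,000 bytes
⌊64,000,000,000 / 156,000⌋ = 410,256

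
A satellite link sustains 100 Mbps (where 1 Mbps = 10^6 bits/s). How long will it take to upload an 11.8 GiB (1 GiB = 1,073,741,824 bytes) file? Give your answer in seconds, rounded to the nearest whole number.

1,014 seconds

11.8 GiB = 12,670,153,523.2 bytes = 101,361,228,185.6 bits
100 Mbps = 100,000,000 bits/s
time = 101,361,228,185.6 / 100,000,000 = 1,014 s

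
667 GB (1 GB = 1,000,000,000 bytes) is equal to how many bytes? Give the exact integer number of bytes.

667 × 1,000,000,000 = 667,000,000,000 bytes  (1 GB = 10^9 bytes)

667,000,000,000 bytes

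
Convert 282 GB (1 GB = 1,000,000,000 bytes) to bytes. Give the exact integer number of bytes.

282 × 1,000,000,000 = 282,000,000,000 bytes

282,000,000,000 bytes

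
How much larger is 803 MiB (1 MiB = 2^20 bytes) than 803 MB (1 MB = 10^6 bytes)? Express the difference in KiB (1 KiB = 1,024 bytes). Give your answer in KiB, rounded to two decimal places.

803 MiB = 803 × 1,048,576 = 842,006,528 bytes
803 MB = 803 × 1,000,000 = 803,000,000 bytes
difference = 39,006,528 bytes
39,006,528 / 1,024 = 38,092.31 KiB

38,092.31 KiB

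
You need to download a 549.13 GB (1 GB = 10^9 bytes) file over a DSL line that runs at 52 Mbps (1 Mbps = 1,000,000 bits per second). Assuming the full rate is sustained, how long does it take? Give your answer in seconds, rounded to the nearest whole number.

84,482 seconds

549.13 GB = 549,130,000,000 bytes = 4,393,040,000,000 bits
52 Mbps = 52,000,000 bits/s
time = 4,393,040,000,000 / 52,000,000 = 84,482 s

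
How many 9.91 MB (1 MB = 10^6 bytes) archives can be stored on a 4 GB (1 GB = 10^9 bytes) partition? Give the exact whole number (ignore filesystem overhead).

Capacity: 4 GB = 4,000,000,000 bytes
Per item: 9.91 MB = 9,910,000 bytes
⌊4,000,000,000 / 9,910,000⌋ = 403

403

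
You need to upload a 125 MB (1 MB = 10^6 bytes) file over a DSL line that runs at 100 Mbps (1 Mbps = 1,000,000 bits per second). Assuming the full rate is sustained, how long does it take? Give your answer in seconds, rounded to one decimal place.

10.0 seconds

125 MB = 125,000,000 bytes = 1,000,000,000 bits
100 Mbps = 100,000,000 bits/s
time = 1,000,000,000 / 100,000,000 = 10.0 s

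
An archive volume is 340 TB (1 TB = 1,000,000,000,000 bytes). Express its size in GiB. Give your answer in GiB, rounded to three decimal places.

316,649.675 GiB

340 TB × 1,000,000,000,000 bytes/TB = 340,000,000,000,000 bytes
1 GiB = 2^30 bytes = 1,073,741,824 bytes
340,000,000,000,000 / 1,073,741,824 = 316,649.675 GiB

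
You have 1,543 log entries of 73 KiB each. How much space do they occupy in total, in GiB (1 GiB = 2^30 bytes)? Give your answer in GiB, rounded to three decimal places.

0.107 GiB

Total = 1,543 × 73 KiB = 112,639 KiB
= 112,639 × 1,024 bytes = 115,342,336 bytes
1 GiB = 1,073,741,824 bytes
115,342,336 / 1,073,741,824 = 0.107 GiB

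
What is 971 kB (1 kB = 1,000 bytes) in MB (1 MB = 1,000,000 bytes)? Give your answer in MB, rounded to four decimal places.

0.9710 MB

971 kB = 971 × 10^3 bytes = 971,000 bytes
1 MB = 10^6 bytes = 1,000,000 bytes
971,000 / 1,000,000 = 0.9710 MB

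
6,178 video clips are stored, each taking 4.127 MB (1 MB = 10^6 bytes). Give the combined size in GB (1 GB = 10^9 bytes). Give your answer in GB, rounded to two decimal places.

Total = 6,178 × 4.127 MB = 25496.606 MB
= 25496.606 × 1,000,000 bytes = 25,496,606,000 bytes
1 GB = 1,000,000,000 bytes
25,496,606,000 / 1,000,000,000 = 25.50 GB

25.50 GB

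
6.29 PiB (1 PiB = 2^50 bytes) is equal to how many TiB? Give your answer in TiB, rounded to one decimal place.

6.29 PiB × 1,125,899,906,842,624 bytes/PiB = 7,081,910,414,040,104.96 bytes
1 TiB = 2^40 bytes = 1,099,511,627,776 bytes
7,081,910,414,040,104.96 / 1,099,511,627,776 = 6,441.0 TiB

6,441.0 TiB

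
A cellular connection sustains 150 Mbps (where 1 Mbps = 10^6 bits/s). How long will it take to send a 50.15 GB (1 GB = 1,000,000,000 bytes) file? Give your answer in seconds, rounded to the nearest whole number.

50.15 GB = 50,150,000,000 bytes = 401,200,000,000 bits
150 Mbps = 150,000,000 bits/s
time = 401,200,000,000 / 150,000,000 = 2,675 s

2,675 seconds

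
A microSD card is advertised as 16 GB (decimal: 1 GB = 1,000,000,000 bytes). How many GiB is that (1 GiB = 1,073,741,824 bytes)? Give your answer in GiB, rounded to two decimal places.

14.90 GiB

16 GB = 16 × 10^9 bytes = 16,000,000,000 bytes
1 GiB = 2^30 bytes = 1,073,741,824 bytes
16,000,000,000 / 1,073,741,824 = 14.90 GiB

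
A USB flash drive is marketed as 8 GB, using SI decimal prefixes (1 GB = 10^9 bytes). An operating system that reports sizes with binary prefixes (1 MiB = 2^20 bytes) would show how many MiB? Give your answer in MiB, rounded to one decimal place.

8 GB = 8 × 10^9 bytes = 8,000,000,000 bytes
1 MiB = 1,048,576 bytes
8,000,000,000 / 1,048,576 = 7,629.4 MiB

7,629.4 MiB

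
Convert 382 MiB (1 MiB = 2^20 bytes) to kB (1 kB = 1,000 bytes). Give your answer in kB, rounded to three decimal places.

382 MiB = 382 × 2^20 bytes = 400,556,032 bytes
1 kB = 10^3 bytes = 1,000 bytes
400,556,032 / 1,000 = 400,556.032 kB

400,556.032 kB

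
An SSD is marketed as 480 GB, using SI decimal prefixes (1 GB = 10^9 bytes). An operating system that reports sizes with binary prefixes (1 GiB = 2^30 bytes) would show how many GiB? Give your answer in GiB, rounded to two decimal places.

447.03 GiB

480 GB = 480 × 10^9 bytes = 480,000,000,000 bytes
1 GiB = 2^30 bytes = 1,073,741,824 bytes
480,000,000,000 / 1,073,741,824 = 447.03 GiB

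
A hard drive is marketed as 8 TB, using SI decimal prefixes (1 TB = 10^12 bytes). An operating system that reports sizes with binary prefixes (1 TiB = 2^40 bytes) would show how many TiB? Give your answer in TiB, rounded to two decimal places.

8 TB = 8 × 10^12 bytes = 8,000,000,000,000 bytes
1 TiB = 1,099,511,627,776 bytes
8,000,000,000,000 / 1,099,511,627,776 = 7.28 TiB

7.28 TiB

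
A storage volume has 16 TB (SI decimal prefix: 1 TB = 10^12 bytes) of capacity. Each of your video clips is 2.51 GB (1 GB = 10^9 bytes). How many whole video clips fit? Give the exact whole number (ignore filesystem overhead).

6,374

Capacity: 16 TB = 16,000,000,000,000 bytes
Per item: 2.51 GB = 2,510,000,000 bytes
⌊16,000,000,000,000 / 2,510,000,000⌋ = 6,374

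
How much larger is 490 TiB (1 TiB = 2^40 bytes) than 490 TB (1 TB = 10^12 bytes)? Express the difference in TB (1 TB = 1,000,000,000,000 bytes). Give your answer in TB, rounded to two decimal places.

48.76 TB

490 TiB = 490 × 1,099,511,627,776 = 538,760,697,610,240 bytes
490 TB = 490 × 1,000,000,000,000 = 490,000,000,000,000 bytes
difference = 48,760,697,610,240 bytes
48,760,697,610,240 / 1,000,000,000,000 = 48.76 TB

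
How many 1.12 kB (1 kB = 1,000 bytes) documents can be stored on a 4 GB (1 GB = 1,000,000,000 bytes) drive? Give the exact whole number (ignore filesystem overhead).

3,571,428

Capacity: 4 GB = 4,000,000,000 bytes
Per item: 1.12 kB = 1,120 bytes
⌊4,000,000,000 / 1,120⌋ = 3,571,428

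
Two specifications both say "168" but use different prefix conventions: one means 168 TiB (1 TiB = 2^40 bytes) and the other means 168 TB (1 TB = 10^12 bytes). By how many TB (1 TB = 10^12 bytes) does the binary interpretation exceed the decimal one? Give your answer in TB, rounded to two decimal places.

16.72 TB

168 TiB = 168 × 1,099,511,627,776 = 184,717,953,466,368 bytes
168 TB = 168 × 1,000,000,000,000 = 168,000,000,000,000 bytes
difference = 16,717,953,466,368 bytes
16,717,953,466,368 / 1,000,000,000,000 = 16.72 TB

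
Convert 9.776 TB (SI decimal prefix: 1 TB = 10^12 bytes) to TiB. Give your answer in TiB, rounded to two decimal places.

9.776 TB = 9.776 × 10^12 bytes = 9,776,000,000,000 bytes
1 TiB = 1,099,511,627,776 bytes
9,776,000,000,000 / 1,099,511,627,776 = 8.89 TiB

8.89 TiB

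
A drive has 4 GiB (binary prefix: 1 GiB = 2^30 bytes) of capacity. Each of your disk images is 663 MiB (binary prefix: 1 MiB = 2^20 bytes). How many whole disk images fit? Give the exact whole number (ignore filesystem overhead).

Capacity: 4 GiB = 4,294,967,296 bytes
Per item: 663 MiB = 695,205,888 bytes
⌊4,294,967,296 / 695,205,888⌋ = 6

6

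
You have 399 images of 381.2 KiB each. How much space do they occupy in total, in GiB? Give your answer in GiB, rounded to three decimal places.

0.145 GiB

Total = 399 × 381.2 KiB = 152098.8 KiB
= 152098.8 × 1,024 bytes = 155,749,171.2 bytes
1 GiB = 1,073,741,824 bytes
155,749,171.2 / 1,073,741,824 = 0.145 GiB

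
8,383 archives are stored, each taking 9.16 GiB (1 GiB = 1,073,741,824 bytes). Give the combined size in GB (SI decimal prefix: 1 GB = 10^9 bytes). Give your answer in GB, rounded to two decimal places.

82,450.79 GB

Total = 8,383 × 9.16 GiB = 76788.28 GiB
= 76788.28 × 1,073,741,824 bytes = 82,450,787,829,022.72 bytes
1 GB = 1,000,000,000 bytes
82,450,787,829,022.72 / 1,000,000,000 = 82,450.79 GB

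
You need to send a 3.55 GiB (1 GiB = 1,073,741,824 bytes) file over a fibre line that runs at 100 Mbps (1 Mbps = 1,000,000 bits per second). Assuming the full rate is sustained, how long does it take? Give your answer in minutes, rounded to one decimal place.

3.55 GiB = 3,811,783,475.2 bytes = 30,494,267,801.6 bits
100 Mbps = 100,000,000 bits/s
time = 30,494,267,801.6 / 100,000,000 = 304.94 s
304.94 s / 60 = 5.1 minutes

5.1 minutes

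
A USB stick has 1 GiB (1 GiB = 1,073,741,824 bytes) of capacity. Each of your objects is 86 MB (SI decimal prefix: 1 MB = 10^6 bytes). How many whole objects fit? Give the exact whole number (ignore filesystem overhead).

12

Capacity: 1 GiB = 1,073,741,824 bytes
Per item: 86 MB = 86,000,000 bytes
⌊1,073,741,824 / 86,000,000⌋ = 12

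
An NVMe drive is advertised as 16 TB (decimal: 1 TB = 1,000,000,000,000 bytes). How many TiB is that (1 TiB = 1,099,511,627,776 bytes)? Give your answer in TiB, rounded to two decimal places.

16 TB = 16 × 10^12 bytes = 16,000,000,000,000 bytes
1 TiB = 2^40 bytes = 1,099,511,627,776 bytes
16,000,000,000,000 / 1,099,511,627,776 = 14.55 TiB

14.55 TiB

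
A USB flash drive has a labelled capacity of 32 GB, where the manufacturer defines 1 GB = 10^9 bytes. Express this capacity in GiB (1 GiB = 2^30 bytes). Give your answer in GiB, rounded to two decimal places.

32 GB = 32 × 10^9 bytes = 32,000,000,000 bytes
1 GiB = 2^30 bytes = 1,073,741,824 bytes
32,000,000,000 / 1,073,741,824 = 29.80 GiB

29.80 GiB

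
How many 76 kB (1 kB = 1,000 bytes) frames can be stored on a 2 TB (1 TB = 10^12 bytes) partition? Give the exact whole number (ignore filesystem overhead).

26,315,789

Capacity: 2 TB = 2,000,000,000,000 bytes
Per item: 76 kB = 76,000 bytes
⌊2,000,000,000,000 / 76,000⌋ = 26,315,789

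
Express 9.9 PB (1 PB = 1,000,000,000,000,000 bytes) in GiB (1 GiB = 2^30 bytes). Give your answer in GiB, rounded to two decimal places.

9.9 PB × 1,000,000,000,000,000 bytes/PB = 9,900,000,000,000,000 bytes
1 GiB = 1,073,741,824 bytes
9,900,000,000,000,000 / 1,073,741,824 = 9,220,093.49 GiB

9,220,093.49 GiB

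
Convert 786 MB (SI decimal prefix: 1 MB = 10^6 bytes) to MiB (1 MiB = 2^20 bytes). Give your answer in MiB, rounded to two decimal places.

749.59 MiB

786 MB × 1,000,000 bytes/MB = 786,000,000 bytes
1 MiB = 1,048,576 bytes
786,000,000 / 1,048,576 = 749.59 MiB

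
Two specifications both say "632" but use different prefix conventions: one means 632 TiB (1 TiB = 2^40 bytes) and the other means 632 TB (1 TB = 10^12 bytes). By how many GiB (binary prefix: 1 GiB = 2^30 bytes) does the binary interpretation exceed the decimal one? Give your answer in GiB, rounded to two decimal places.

58,572.13 GiB

632 TiB = 632 × 1,099,511,627,776 = 694,891,348,754,432 bytes
632 TB = 632 × 1,000,000,000,000 = 632,000,000,000,000 bytes
difference = 62,891,348,754,432 bytes
62,891,348,754,432 / 1,073,741,824 = 58,572.13 GiB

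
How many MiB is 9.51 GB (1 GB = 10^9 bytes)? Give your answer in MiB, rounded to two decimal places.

9.51 GB = 9.51 × 10^9 bytes = 9,510,000,000 bytes
1 MiB = 1,048,576 bytes
9,510,000,000 / 1,048,576 = 9,069.44 MiB

9,069.44 MiB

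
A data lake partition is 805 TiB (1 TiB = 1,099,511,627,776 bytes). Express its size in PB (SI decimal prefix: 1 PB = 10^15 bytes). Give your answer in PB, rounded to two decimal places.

805 TiB × 1,099,511,627,776 bytes/TiB = 885,106,860,359,680 bytes
1 PB = 1,000,000,000,000,000 bytes
885,106,860,359,680 / 1,000,000,000,000,000 = 0.89 PB

0.89 PB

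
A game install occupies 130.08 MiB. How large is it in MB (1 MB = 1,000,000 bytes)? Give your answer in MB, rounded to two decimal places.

136.40 MB

130.08 MiB × 1,048,576 bytes/MiB = 136,398,766.08 bytes
1 MB = 1,000,000 bytes
136,398,766.08 / 1,000,000 = 136.40 MB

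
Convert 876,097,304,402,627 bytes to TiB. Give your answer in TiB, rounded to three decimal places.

876,097,304,402,627 bytes given.
1 TiB = 1,099,511,627,776 bytes
876,097,304,402,627 / 1,099,511,627,776 = 796.806 TiB

796.806 TiB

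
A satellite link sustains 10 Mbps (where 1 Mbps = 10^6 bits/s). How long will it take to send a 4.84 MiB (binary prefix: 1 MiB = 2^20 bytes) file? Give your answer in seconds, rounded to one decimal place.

4.1 seconds

4.84 MiB = 5,075,107.84 bytes = 40,600,862.72 bits
10 Mbps = 10,000,000 bits/s
time = 40,600,862.72 / 10,000,000 = 4.1 s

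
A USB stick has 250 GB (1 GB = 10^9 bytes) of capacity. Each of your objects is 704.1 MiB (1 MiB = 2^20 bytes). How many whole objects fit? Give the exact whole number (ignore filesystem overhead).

Capacity: 250 GB = 250,000,000,000 bytes
Per item: 704.1 MiB = 738,302,361.6 bytes
⌊250,000,000,000 / 738,302,361.6⌋ = 338

338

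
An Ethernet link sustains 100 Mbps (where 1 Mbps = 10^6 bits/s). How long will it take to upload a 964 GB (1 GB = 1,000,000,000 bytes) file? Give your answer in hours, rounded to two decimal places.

21.42 hours

964 GB = 964,000,000,000 bytes = 7,712,000,000,000 bits
100 Mbps = 100,000,000 bits/s
time = 7,712,000,000,000 / 100,000,000 = 77,120.0000 s
77,120.0000 s / 3600 = 21.42 hours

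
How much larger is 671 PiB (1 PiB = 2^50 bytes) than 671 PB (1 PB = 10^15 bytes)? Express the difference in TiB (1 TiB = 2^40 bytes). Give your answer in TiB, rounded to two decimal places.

671 PiB = 671 × 1,125,899,906,842,624 = 755,478,837,491,400,704 bytes
671 PB = 671 × 1,000,000,000,000,000 = 671,000,000,000,000,000 bytes
difference = 84,478,837,491,400,704 bytes
84,478,837,491,400,704 / 1,099,511,627,776 = 76,833.06 TiB

76,833.06 TiB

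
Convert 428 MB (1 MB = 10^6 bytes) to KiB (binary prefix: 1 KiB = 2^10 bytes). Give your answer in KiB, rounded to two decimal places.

417,968.75 KiB

428 MB = 428 × 10^6 bytes = 428,000,000 bytes
1 KiB = 1,024 bytes
428,000,000 / 1,024 = 417,968.75 KiB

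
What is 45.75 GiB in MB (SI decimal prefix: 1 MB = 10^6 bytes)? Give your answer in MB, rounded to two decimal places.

45.75 GiB = 45.75 × 2^30 bytes = 49,123,688,448 bytes
1 MB = 1,000,000 bytes
49,123,688,448 / 1,000,000 = 49,123.69 MB

49,123.69 MB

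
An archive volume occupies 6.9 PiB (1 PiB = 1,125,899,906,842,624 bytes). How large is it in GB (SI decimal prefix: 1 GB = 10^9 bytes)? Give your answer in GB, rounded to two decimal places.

7,768,709.36 GB

6.9 PiB = 6.9 × 2^50 bytes = 7,768,709,357,214,105.6 bytes
1 GB = 1,000,000,000 bytes
7,768,709,357,214,105.6 / 1,000,000,000 = 7,768,709.36 GB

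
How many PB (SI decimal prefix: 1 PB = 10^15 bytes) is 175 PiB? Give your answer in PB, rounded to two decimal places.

197.03 PB

175 PiB × 1,125,899,906,842,624 bytes/PiB = 197,032,483,697,459,200 bytes
1 PB = 1,000,000,000,000,000 bytes
197,032,483,697,459,200 / 1,000,000,000,000,000 = 197.03 PB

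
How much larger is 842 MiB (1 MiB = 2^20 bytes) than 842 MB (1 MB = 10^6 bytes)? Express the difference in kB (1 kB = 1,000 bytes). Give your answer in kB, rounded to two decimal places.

842 MiB = 842 × 1,048,576 = 882,900,992 bytes
842 MB = 842 × 1,000,000 = 842,000,000 bytes
difference = 40,900,992 bytes
40,900,992 / 1,000 = 40,900.99 kB

40,900.99 kB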